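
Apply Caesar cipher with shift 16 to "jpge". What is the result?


Caesar cipher: shift "jpge" by 16
  'j' (pos 9) + 16 = pos 25 = 'z'
  'p' (pos 15) + 16 = pos 5 = 'f'
  'g' (pos 6) + 16 = pos 22 = 'w'
  'e' (pos 4) + 16 = pos 20 = 'u'
Result: zfwu

zfwu


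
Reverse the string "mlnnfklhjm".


Input: mlnnfklhjm
Reading characters right to left:
  Position 9: 'm'
  Position 8: 'j'
  Position 7: 'h'
  Position 6: 'l'
  Position 5: 'k'
  Position 4: 'f'
  Position 3: 'n'
  Position 2: 'n'
  Position 1: 'l'
  Position 0: 'm'
Reversed: mjhlkfnnlm

mjhlkfnnlm


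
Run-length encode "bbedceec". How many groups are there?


Input: bbedceec
Scanning for consecutive runs:
  Group 1: 'b' x 2 (positions 0-1)
  Group 2: 'e' x 1 (positions 2-2)
  Group 3: 'd' x 1 (positions 3-3)
  Group 4: 'c' x 1 (positions 4-4)
  Group 5: 'e' x 2 (positions 5-6)
  Group 6: 'c' x 1 (positions 7-7)
Total groups: 6

6


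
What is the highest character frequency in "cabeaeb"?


Input: cabeaeb
Character counts:
  'a': 2
  'b': 2
  'c': 1
  'e': 2
Maximum frequency: 2

2


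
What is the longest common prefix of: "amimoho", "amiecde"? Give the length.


Words: amimoho, amiecde
  Position 0: all 'a' => match
  Position 1: all 'm' => match
  Position 2: all 'i' => match
  Position 3: ('m', 'e') => mismatch, stop
LCP = "ami" (length 3)

3


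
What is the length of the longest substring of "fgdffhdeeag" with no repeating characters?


Input: "fgdffhdeeag"
Sliding window (track last position of each char):
  Position 0 ('f'): window [0,0] length 1 -- new best
  Position 1 ('g'): window [0,1] length 2 -- new best
  Position 2 ('d'): window [0,2] length 3 -- new best
  Position 3 ('f'): repeat (last at 0), move window start to 1
  Position 3 ('f'): window [1,3] length 3
  Position 4 ('f'): repeat (last at 3), move window start to 4
  Position 4 ('f'): window [4,4] length 1
  Position 5 ('h'): window [4,5] length 2
  Position 6 ('d'): window [4,6] length 3
  Position 7 ('e'): window [4,7] length 4 -- new best
  Position 8 ('e'): repeat (last at 7), move window start to 8
  Position 8 ('e'): window [8,8] length 1
  Position 9 ('a'): window [8,9] length 2
  Position 10 ('g'): window [8,10] length 3
Longest substring with no repeats: "fhde" with length 4

4


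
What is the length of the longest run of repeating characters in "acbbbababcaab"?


Input: "acbbbababcaab"
Scanning for longest run:
  Position 1 ('c'): new char, reset run to 1
  Position 2 ('b'): new char, reset run to 1
  Position 3 ('b'): continues run of 'b', length=2
  Position 4 ('b'): continues run of 'b', length=3
  Position 5 ('a'): new char, reset run to 1
  Position 6 ('b'): new char, reset run to 1
  Position 7 ('a'): new char, reset run to 1
  Position 8 ('b'): new char, reset run to 1
  Position 9 ('c'): new char, reset run to 1
  Position 10 ('a'): new char, reset run to 1
  Position 11 ('a'): continues run of 'a', length=2
  Position 12 ('b'): new char, reset run to 1
Longest run: 'b' with length 3

3


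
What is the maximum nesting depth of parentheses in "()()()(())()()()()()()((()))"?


Input: "()()()(())()()()()()()((()))"
Tracking depth:
  Position 0 '(': depth becomes 1
  Position 1 ')': depth becomes 0
  Position 2 '(': depth becomes 1
  Position 3 ')': depth becomes 0
  Position 4 '(': depth becomes 1
  Position 5 ')': depth becomes 0
  Position 6 '(': depth becomes 1
  Position 7 '(': depth becomes 2
  Position 8 ')': depth becomes 1
  Position 9 ')': depth becomes 0
  Position 10 '(': depth becomes 1
  Position 11 ')': depth becomes 0
  Position 12 '(': depth becomes 1
  Position 13 ')': depth becomes 0
  Position 14 '(': depth becomes 1
  Position 15 ')': depth becomes 0
  Position 16 '(': depth becomes 1
  Position 17 ')': depth becomes 0
  Position 18 '(': depth becomes 1
  Position 19 ')': depth becomes 0
  Position 20 '(': depth becomes 1
  Position 21 ')': depth becomes 0
  Position 22 '(': depth becomes 1
  Position 23 '(': depth becomes 2
  Position 24 '(': depth becomes 3
  Position 25 ')': depth becomes 2
  Position 26 ')': depth becomes 1
  Position 27 ')': depth becomes 0
Maximum depth reached: 3

3


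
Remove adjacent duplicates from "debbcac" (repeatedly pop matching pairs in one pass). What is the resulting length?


Input: debbcac
Stack-based adjacent duplicate removal:
  Read 'd': push. Stack: d
  Read 'e': push. Stack: de
  Read 'b': push. Stack: deb
  Read 'b': matches stack top 'b' => pop. Stack: de
  Read 'c': push. Stack: dec
  Read 'a': push. Stack: deca
  Read 'c': push. Stack: decac
Final stack: "decac" (length 5)

5


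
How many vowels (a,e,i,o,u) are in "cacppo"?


Input: cacppo
Checking each character:
  'c' at position 0: consonant
  'a' at position 1: vowel (running total: 1)
  'c' at position 2: consonant
  'p' at position 3: consonant
  'p' at position 4: consonant
  'o' at position 5: vowel (running total: 2)
Total vowels: 2

2


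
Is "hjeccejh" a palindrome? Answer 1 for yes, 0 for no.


Input: hjeccejh
Reversed: hjeccejh
  Compare pos 0 ('h') with pos 7 ('h'): match
  Compare pos 1 ('j') with pos 6 ('j'): match
  Compare pos 2 ('e') with pos 5 ('e'): match
  Compare pos 3 ('c') with pos 4 ('c'): match
Result: palindrome

1


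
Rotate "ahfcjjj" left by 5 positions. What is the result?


Input: "ahfcjjj", rotate left by 5
First 5 characters: "ahfcj"
Remaining characters: "jj"
Concatenate remaining + first: "jj" + "ahfcj" = "jjahfcj"

jjahfcj


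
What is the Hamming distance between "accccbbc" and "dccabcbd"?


Comparing "accccbbc" and "dccabcbd" position by position:
  Position 0: 'a' vs 'd' => differ
  Position 1: 'c' vs 'c' => same
  Position 2: 'c' vs 'c' => same
  Position 3: 'c' vs 'a' => differ
  Position 4: 'c' vs 'b' => differ
  Position 5: 'b' vs 'c' => differ
  Position 6: 'b' vs 'b' => same
  Position 7: 'c' vs 'd' => differ
Total differences (Hamming distance): 5

5


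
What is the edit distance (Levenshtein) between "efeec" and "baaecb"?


Computing edit distance: "efeec" -> "baaecb"
DP table:
           b    a    a    e    c    b
      0    1    2    3    4    5    6
  e   1    1    2    3    3    4    5
  f   2    2    2    3    4    4    5
  e   3    3    3    3    3    4    5
  e   4    4    4    4    3    4    5
  c   5    5    5    5    4    3    4
Edit distance = dp[5][6] = 4

4


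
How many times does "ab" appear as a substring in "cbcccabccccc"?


Searching for "ab" in "cbcccabccccc"
Scanning each position:
  Position 0: "cb" => no
  Position 1: "bc" => no
  Position 2: "cc" => no
  Position 3: "cc" => no
  Position 4: "ca" => no
  Position 5: "ab" => MATCH
  Position 6: "bc" => no
  Position 7: "cc" => no
  Position 8: "cc" => no
  Position 9: "cc" => no
  Position 10: "cc" => no
Total occurrences: 1

1


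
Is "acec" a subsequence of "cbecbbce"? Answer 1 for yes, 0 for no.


Check if "acec" is a subsequence of "cbecbbce"
Greedy scan:
  Position 0 ('c'): no match needed
  Position 1 ('b'): no match needed
  Position 2 ('e'): no match needed
  Position 3 ('c'): no match needed
  Position 4 ('b'): no match needed
  Position 5 ('b'): no match needed
  Position 6 ('c'): no match needed
  Position 7 ('e'): no match needed
Only matched 0/4 characters => not a subsequence

0


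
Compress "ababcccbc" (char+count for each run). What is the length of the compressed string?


Input: ababcccbc
Runs:
  'a' x 1 => "a1"
  'b' x 1 => "b1"
  'a' x 1 => "a1"
  'b' x 1 => "b1"
  'c' x 3 => "c3"
  'b' x 1 => "b1"
  'c' x 1 => "c1"
Compressed: "a1b1a1b1c3b1c1"
Compressed length: 14

14


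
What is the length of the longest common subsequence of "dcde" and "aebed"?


LCS of "dcde" and "aebed"
DP table:
           a    e    b    e    d
      0    0    0    0    0    0
  d   0    0    0    0    0    1
  c   0    0    0    0    0    1
  d   0    0    0    0    0    1
  e   0    0    1    1    1    1
LCS length = dp[4][5] = 1

1


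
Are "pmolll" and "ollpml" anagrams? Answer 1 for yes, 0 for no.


Strings: "pmolll", "ollpml"
Sorted first:  lllmop
Sorted second: lllmop
Sorted forms match => anagrams

1


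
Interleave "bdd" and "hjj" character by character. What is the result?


Interleaving "bdd" and "hjj":
  Position 0: 'b' from first, 'h' from second => "bh"
  Position 1: 'd' from first, 'j' from second => "dj"
  Position 2: 'd' from first, 'j' from second => "dj"
Result: bhdjdj

bhdjdj


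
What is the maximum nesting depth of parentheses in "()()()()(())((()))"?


Input: "()()()()(())((()))"
Tracking depth:
  Position 0 '(': depth becomes 1
  Position 1 ')': depth becomes 0
  Position 2 '(': depth becomes 1
  Position 3 ')': depth becomes 0
  Position 4 '(': depth becomes 1
  Position 5 ')': depth becomes 0
  Position 6 '(': depth becomes 1
  Position 7 ')': depth becomes 0
  Position 8 '(': depth becomes 1
  Position 9 '(': depth becomes 2
  Position 10 ')': depth becomes 1
  Position 11 ')': depth becomes 0
  Position 12 '(': depth becomes 1
  Position 13 '(': depth becomes 2
  Position 14 '(': depth becomes 3
  Position 15 ')': depth becomes 2
  Position 16 ')': depth becomes 1
  Position 17 ')': depth becomes 0
Maximum depth reached: 3

3


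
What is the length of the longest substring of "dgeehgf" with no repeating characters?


Input: "dgeehgf"
Sliding window (track last position of each char):
  Position 0 ('d'): window [0,0] length 1 -- new best
  Position 1 ('g'): window [0,1] length 2 -- new best
  Position 2 ('e'): window [0,2] length 3 -- new best
  Position 3 ('e'): repeat (last at 2), move window start to 3
  Position 3 ('e'): window [3,3] length 1
  Position 4 ('h'): window [3,4] length 2
  Position 5 ('g'): window [3,5] length 3
  Position 6 ('f'): window [3,6] length 4 -- new best
Longest substring with no repeats: "ehgf" with length 4

4


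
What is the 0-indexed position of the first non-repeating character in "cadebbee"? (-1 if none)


Input: cadebbee
Character frequencies:
  'a': 1
  'b': 2
  'c': 1
  'd': 1
  'e': 3
Scanning left to right for freq == 1:
  Position 0 ('c'): unique! => answer = 0

0


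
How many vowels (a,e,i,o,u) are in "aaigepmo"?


Input: aaigepmo
Checking each character:
  'a' at position 0: vowel (running total: 1)
  'a' at position 1: vowel (running total: 2)
  'i' at position 2: vowel (running total: 3)
  'g' at position 3: consonant
  'e' at position 4: vowel (running total: 4)
  'p' at position 5: consonant
  'm' at position 6: consonant
  'o' at position 7: vowel (running total: 5)
Total vowels: 5

5


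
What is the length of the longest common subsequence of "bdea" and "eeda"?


LCS of "bdea" and "eeda"
DP table:
           e    e    d    a
      0    0    0    0    0
  b   0    0    0    0    0
  d   0    0    0    1    1
  e   0    1    1    1    1
  a   0    1    1    1    2
LCS length = dp[4][4] = 2

2


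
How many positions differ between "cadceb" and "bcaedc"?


Comparing "cadceb" and "bcaedc" position by position:
  Position 0: 'c' vs 'b' => DIFFER
  Position 1: 'a' vs 'c' => DIFFER
  Position 2: 'd' vs 'a' => DIFFER
  Position 3: 'c' vs 'e' => DIFFER
  Position 4: 'e' vs 'd' => DIFFER
  Position 5: 'b' vs 'c' => DIFFER
Positions that differ: 6

6


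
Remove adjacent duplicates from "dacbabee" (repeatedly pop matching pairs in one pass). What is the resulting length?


Input: dacbabee
Stack-based adjacent duplicate removal:
  Read 'd': push. Stack: d
  Read 'a': push. Stack: da
  Read 'c': push. Stack: dac
  Read 'b': push. Stack: dacb
  Read 'a': push. Stack: dacba
  Read 'b': push. Stack: dacbab
  Read 'e': push. Stack: dacbabe
  Read 'e': matches stack top 'e' => pop. Stack: dacbab
Final stack: "dacbab" (length 6)

6


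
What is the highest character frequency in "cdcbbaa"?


Input: cdcbbaa
Character counts:
  'a': 2
  'b': 2
  'c': 2
  'd': 1
Maximum frequency: 2

2


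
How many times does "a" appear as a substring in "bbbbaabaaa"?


Searching for "a" in "bbbbaabaaa"
Scanning each position:
  Position 0: "b" => no
  Position 1: "b" => no
  Position 2: "b" => no
  Position 3: "b" => no
  Position 4: "a" => MATCH
  Position 5: "a" => MATCH
  Position 6: "b" => no
  Position 7: "a" => MATCH
  Position 8: "a" => MATCH
  Position 9: "a" => MATCH
Total occurrences: 5

5


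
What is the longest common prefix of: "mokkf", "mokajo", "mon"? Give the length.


Words: mokkf, mokajo, mon
  Position 0: all 'm' => match
  Position 1: all 'o' => match
  Position 2: ('k', 'k', 'n') => mismatch, stop
LCP = "mo" (length 2)

2


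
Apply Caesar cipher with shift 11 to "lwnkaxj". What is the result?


Caesar cipher: shift "lwnkaxj" by 11
  'l' (pos 11) + 11 = pos 22 = 'w'
  'w' (pos 22) + 11 = pos 7 = 'h'
  'n' (pos 13) + 11 = pos 24 = 'y'
  'k' (pos 10) + 11 = pos 21 = 'v'
  'a' (pos 0) + 11 = pos 11 = 'l'
  'x' (pos 23) + 11 = pos 8 = 'i'
  'j' (pos 9) + 11 = pos 20 = 'u'
Result: whyvliu

whyvliu


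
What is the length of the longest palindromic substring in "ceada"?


Input: "ceada"
Checking substrings for palindromes:
  [2:5] "ada" (len 3) => palindrome
Longest palindromic substring: "ada" with length 3

3


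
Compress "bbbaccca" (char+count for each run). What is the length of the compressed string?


Input: bbbaccca
Runs:
  'b' x 3 => "b3"
  'a' x 1 => "a1"
  'c' x 3 => "c3"
  'a' x 1 => "a1"
Compressed: "b3a1c3a1"
Compressed length: 8

8


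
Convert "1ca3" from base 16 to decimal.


Input: "1ca3" in base 16
Positional expansion:
  Digit '1' (value 1) x 16^3 = 4096
  Digit 'c' (value 12) x 16^2 = 3072
  Digit 'a' (value 10) x 16^1 = 160
  Digit '3' (value 3) x 16^0 = 3
Sum = 7331

7331


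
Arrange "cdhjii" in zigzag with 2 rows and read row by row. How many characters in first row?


Zigzag "cdhjii" into 2 rows:
Placing characters:
  'c' => row 0
  'd' => row 1
  'h' => row 0
  'j' => row 1
  'i' => row 0
  'i' => row 1
Rows:
  Row 0: "chi"
  Row 1: "dji"
First row length: 3

3


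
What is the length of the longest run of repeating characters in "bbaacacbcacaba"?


Input: "bbaacacbcacaba"
Scanning for longest run:
  Position 1 ('b'): continues run of 'b', length=2
  Position 2 ('a'): new char, reset run to 1
  Position 3 ('a'): continues run of 'a', length=2
  Position 4 ('c'): new char, reset run to 1
  Position 5 ('a'): new char, reset run to 1
  Position 6 ('c'): new char, reset run to 1
  Position 7 ('b'): new char, reset run to 1
  Position 8 ('c'): new char, reset run to 1
  Position 9 ('a'): new char, reset run to 1
  Position 10 ('c'): new char, reset run to 1
  Position 11 ('a'): new char, reset run to 1
  Position 12 ('b'): new char, reset run to 1
  Position 13 ('a'): new char, reset run to 1
Longest run: 'b' with length 2

2


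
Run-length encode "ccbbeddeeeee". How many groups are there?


Input: ccbbeddeeeee
Scanning for consecutive runs:
  Group 1: 'c' x 2 (positions 0-1)
  Group 2: 'b' x 2 (positions 2-3)
  Group 3: 'e' x 1 (positions 4-4)
  Group 4: 'd' x 2 (positions 5-6)
  Group 5: 'e' x 5 (positions 7-11)
Total groups: 5

5


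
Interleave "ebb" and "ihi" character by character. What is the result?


Interleaving "ebb" and "ihi":
  Position 0: 'e' from first, 'i' from second => "ei"
  Position 1: 'b' from first, 'h' from second => "bh"
  Position 2: 'b' from first, 'i' from second => "bi"
Result: eibhbi

eibhbi


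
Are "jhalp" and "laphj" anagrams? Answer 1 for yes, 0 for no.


Strings: "jhalp", "laphj"
Sorted first:  ahjlp
Sorted second: ahjlp
Sorted forms match => anagrams

1


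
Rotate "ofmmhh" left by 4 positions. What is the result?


Input: "ofmmhh", rotate left by 4
First 4 characters: "ofmm"
Remaining characters: "hh"
Concatenate remaining + first: "hh" + "ofmm" = "hhofmm"

hhofmm


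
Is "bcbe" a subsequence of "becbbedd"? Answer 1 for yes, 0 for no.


Check if "bcbe" is a subsequence of "becbbedd"
Greedy scan:
  Position 0 ('b'): matches sub[0] = 'b'
  Position 1 ('e'): no match needed
  Position 2 ('c'): matches sub[1] = 'c'
  Position 3 ('b'): matches sub[2] = 'b'
  Position 4 ('b'): no match needed
  Position 5 ('e'): matches sub[3] = 'e'
  Position 6 ('d'): no match needed
  Position 7 ('d'): no match needed
All 4 characters matched => is a subsequence

1


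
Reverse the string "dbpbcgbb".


Input: dbpbcgbb
Reading characters right to left:
  Position 7: 'b'
  Position 6: 'b'
  Position 5: 'g'
  Position 4: 'c'
  Position 3: 'b'
  Position 2: 'p'
  Position 1: 'b'
  Position 0: 'd'
Reversed: bbgcbpbd

bbgcbpbd


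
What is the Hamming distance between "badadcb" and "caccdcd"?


Comparing "badadcb" and "caccdcd" position by position:
  Position 0: 'b' vs 'c' => differ
  Position 1: 'a' vs 'a' => same
  Position 2: 'd' vs 'c' => differ
  Position 3: 'a' vs 'c' => differ
  Position 4: 'd' vs 'd' => same
  Position 5: 'c' vs 'c' => same
  Position 6: 'b' vs 'd' => differ
Total differences (Hamming distance): 4

4


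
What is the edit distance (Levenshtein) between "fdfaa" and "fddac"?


Computing edit distance: "fdfaa" -> "fddac"
DP table:
           f    d    d    a    c
      0    1    2    3    4    5
  f   1    0    1    2    3    4
  d   2    1    0    1    2    3
  f   3    2    1    1    2    3
  a   4    3    2    2    1    2
  a   5    4    3    3    2    2
Edit distance = dp[5][5] = 2

2


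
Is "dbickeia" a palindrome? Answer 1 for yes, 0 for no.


Input: dbickeia
Reversed: aiekcibd
  Compare pos 0 ('d') with pos 7 ('a'): MISMATCH
  Compare pos 1 ('b') with pos 6 ('i'): MISMATCH
  Compare pos 2 ('i') with pos 5 ('e'): MISMATCH
  Compare pos 3 ('c') with pos 4 ('k'): MISMATCH
Result: not a palindrome

0


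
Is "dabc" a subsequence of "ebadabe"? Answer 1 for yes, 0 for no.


Check if "dabc" is a subsequence of "ebadabe"
Greedy scan:
  Position 0 ('e'): no match needed
  Position 1 ('b'): no match needed
  Position 2 ('a'): no match needed
  Position 3 ('d'): matches sub[0] = 'd'
  Position 4 ('a'): matches sub[1] = 'a'
  Position 5 ('b'): matches sub[2] = 'b'
  Position 6 ('e'): no match needed
Only matched 3/4 characters => not a subsequence

0


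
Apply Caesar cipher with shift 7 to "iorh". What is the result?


Caesar cipher: shift "iorh" by 7
  'i' (pos 8) + 7 = pos 15 = 'p'
  'o' (pos 14) + 7 = pos 21 = 'v'
  'r' (pos 17) + 7 = pos 24 = 'y'
  'h' (pos 7) + 7 = pos 14 = 'o'
Result: pvyo

pvyo


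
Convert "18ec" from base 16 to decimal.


Input: "18ec" in base 16
Positional expansion:
  Digit '1' (value 1) x 16^3 = 4096
  Digit '8' (value 8) x 16^2 = 2048
  Digit 'e' (value 14) x 16^1 = 224
  Digit 'c' (value 12) x 16^0 = 12
Sum = 6380

6380


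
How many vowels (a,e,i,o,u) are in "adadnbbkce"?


Input: adadnbbkce
Checking each character:
  'a' at position 0: vowel (running total: 1)
  'd' at position 1: consonant
  'a' at position 2: vowel (running total: 2)
  'd' at position 3: consonant
  'n' at position 4: consonant
  'b' at position 5: consonant
  'b' at position 6: consonant
  'k' at position 7: consonant
  'c' at position 8: consonant
  'e' at position 9: vowel (running total: 3)
Total vowels: 3

3


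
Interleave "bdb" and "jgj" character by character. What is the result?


Interleaving "bdb" and "jgj":
  Position 0: 'b' from first, 'j' from second => "bj"
  Position 1: 'd' from first, 'g' from second => "dg"
  Position 2: 'b' from first, 'j' from second => "bj"
Result: bjdgbj

bjdgbj


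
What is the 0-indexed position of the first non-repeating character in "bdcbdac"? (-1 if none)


Input: bdcbdac
Character frequencies:
  'a': 1
  'b': 2
  'c': 2
  'd': 2
Scanning left to right for freq == 1:
  Position 0 ('b'): freq=2, skip
  Position 1 ('d'): freq=2, skip
  Position 2 ('c'): freq=2, skip
  Position 3 ('b'): freq=2, skip
  Position 4 ('d'): freq=2, skip
  Position 5 ('a'): unique! => answer = 5

5


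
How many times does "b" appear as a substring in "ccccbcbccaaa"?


Searching for "b" in "ccccbcbccaaa"
Scanning each position:
  Position 0: "c" => no
  Position 1: "c" => no
  Position 2: "c" => no
  Position 3: "c" => no
  Position 4: "b" => MATCH
  Position 5: "c" => no
  Position 6: "b" => MATCH
  Position 7: "c" => no
  Position 8: "c" => no
  Position 9: "a" => no
  Position 10: "a" => no
  Position 11: "a" => no
Total occurrences: 2

2


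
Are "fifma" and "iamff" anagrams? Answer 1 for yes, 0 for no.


Strings: "fifma", "iamff"
Sorted first:  affim
Sorted second: affim
Sorted forms match => anagrams

1


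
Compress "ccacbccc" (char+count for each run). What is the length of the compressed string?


Input: ccacbccc
Runs:
  'c' x 2 => "c2"
  'a' x 1 => "a1"
  'c' x 1 => "c1"
  'b' x 1 => "b1"
  'c' x 3 => "c3"
Compressed: "c2a1c1b1c3"
Compressed length: 10

10


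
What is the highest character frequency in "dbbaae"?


Input: dbbaae
Character counts:
  'a': 2
  'b': 2
  'd': 1
  'e': 1
Maximum frequency: 2

2


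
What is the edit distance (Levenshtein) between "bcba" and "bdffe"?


Computing edit distance: "bcba" -> "bdffe"
DP table:
           b    d    f    f    e
      0    1    2    3    4    5
  b   1    0    1    2    3    4
  c   2    1    1    2    3    4
  b   3    2    2    2    3    4
  a   4    3    3    3    3    4
Edit distance = dp[4][5] = 4

4


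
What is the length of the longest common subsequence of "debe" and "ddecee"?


LCS of "debe" and "ddecee"
DP table:
           d    d    e    c    e    e
      0    0    0    0    0    0    0
  d   0    1    1    1    1    1    1
  e   0    1    1    2    2    2    2
  b   0    1    1    2    2    2    2
  e   0    1    1    2    2    3    3
LCS length = dp[4][6] = 3

3


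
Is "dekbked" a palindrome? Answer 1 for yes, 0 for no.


Input: dekbked
Reversed: dekbked
  Compare pos 0 ('d') with pos 6 ('d'): match
  Compare pos 1 ('e') with pos 5 ('e'): match
  Compare pos 2 ('k') with pos 4 ('k'): match
Result: palindrome

1


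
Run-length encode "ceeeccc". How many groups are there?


Input: ceeeccc
Scanning for consecutive runs:
  Group 1: 'c' x 1 (positions 0-0)
  Group 2: 'e' x 3 (positions 1-3)
  Group 3: 'c' x 3 (positions 4-6)
Total groups: 3

3


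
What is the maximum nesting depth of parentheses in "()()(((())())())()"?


Input: "()()(((())())())()"
Tracking depth:
  Position 0 '(': depth becomes 1
  Position 1 ')': depth becomes 0
  Position 2 '(': depth becomes 1
  Position 3 ')': depth becomes 0
  Position 4 '(': depth becomes 1
  Position 5 '(': depth becomes 2
  Position 6 '(': depth becomes 3
  Position 7 '(': depth becomes 4
  Position 8 ')': depth becomes 3
  Position 9 ')': depth becomes 2
  Position 10 '(': depth becomes 3
  Position 11 ')': depth becomes 2
  Position 12 ')': depth becomes 1
  Position 13 '(': depth becomes 2
  Position 14 ')': depth becomes 1
  Position 15 ')': depth becomes 0
  Position 16 '(': depth becomes 1
  Position 17 ')': depth becomes 0
Maximum depth reached: 4

4


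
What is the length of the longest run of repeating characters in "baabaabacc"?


Input: "baabaabacc"
Scanning for longest run:
  Position 1 ('a'): new char, reset run to 1
  Position 2 ('a'): continues run of 'a', length=2
  Position 3 ('b'): new char, reset run to 1
  Position 4 ('a'): new char, reset run to 1
  Position 5 ('a'): continues run of 'a', length=2
  Position 6 ('b'): new char, reset run to 1
  Position 7 ('a'): new char, reset run to 1
  Position 8 ('c'): new char, reset run to 1
  Position 9 ('c'): continues run of 'c', length=2
Longest run: 'a' with length 2

2


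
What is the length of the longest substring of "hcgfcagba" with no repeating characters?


Input: "hcgfcagba"
Sliding window (track last position of each char):
  Position 0 ('h'): window [0,0] length 1 -- new best
  Position 1 ('c'): window [0,1] length 2 -- new best
  Position 2 ('g'): window [0,2] length 3 -- new best
  Position 3 ('f'): window [0,3] length 4 -- new best
  Position 4 ('c'): repeat (last at 1), move window start to 2
  Position 4 ('c'): window [2,4] length 3
  Position 5 ('a'): window [2,5] length 4
  Position 6 ('g'): repeat (last at 2), move window start to 3
  Position 6 ('g'): window [3,6] length 4
  Position 7 ('b'): window [3,7] length 5 -- new best
  Position 8 ('a'): repeat (last at 5), move window start to 6
  Position 8 ('a'): window [6,8] length 3
Longest substring with no repeats: "fcagb" with length 5

5


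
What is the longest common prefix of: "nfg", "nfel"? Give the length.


Words: nfg, nfel
  Position 0: all 'n' => match
  Position 1: all 'f' => match
  Position 2: ('g', 'e') => mismatch, stop
LCP = "nf" (length 2)

2


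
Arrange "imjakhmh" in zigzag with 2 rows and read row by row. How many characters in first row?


Zigzag "imjakhmh" into 2 rows:
Placing characters:
  'i' => row 0
  'm' => row 1
  'j' => row 0
  'a' => row 1
  'k' => row 0
  'h' => row 1
  'm' => row 0
  'h' => row 1
Rows:
  Row 0: "ijkm"
  Row 1: "mahh"
First row length: 4

4


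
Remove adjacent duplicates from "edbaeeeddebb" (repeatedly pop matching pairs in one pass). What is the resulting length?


Input: edbaeeeddebb
Stack-based adjacent duplicate removal:
  Read 'e': push. Stack: e
  Read 'd': push. Stack: ed
  Read 'b': push. Stack: edb
  Read 'a': push. Stack: edba
  Read 'e': push. Stack: edbae
  Read 'e': matches stack top 'e' => pop. Stack: edba
  Read 'e': push. Stack: edbae
  Read 'd': push. Stack: edbaed
  Read 'd': matches stack top 'd' => pop. Stack: edbae
  Read 'e': matches stack top 'e' => pop. Stack: edba
  Read 'b': push. Stack: edbab
  Read 'b': matches stack top 'b' => pop. Stack: edba
Final stack: "edba" (length 4)

4


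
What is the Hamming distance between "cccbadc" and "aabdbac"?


Comparing "cccbadc" and "aabdbac" position by position:
  Position 0: 'c' vs 'a' => differ
  Position 1: 'c' vs 'a' => differ
  Position 2: 'c' vs 'b' => differ
  Position 3: 'b' vs 'd' => differ
  Position 4: 'a' vs 'b' => differ
  Position 5: 'd' vs 'a' => differ
  Position 6: 'c' vs 'c' => same
Total differences (Hamming distance): 6

6


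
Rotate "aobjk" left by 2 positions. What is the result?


Input: "aobjk", rotate left by 2
First 2 characters: "ao"
Remaining characters: "bjk"
Concatenate remaining + first: "bjk" + "ao" = "bjkao"

bjkao


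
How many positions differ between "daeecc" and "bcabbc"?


Comparing "daeecc" and "bcabbc" position by position:
  Position 0: 'd' vs 'b' => DIFFER
  Position 1: 'a' vs 'c' => DIFFER
  Position 2: 'e' vs 'a' => DIFFER
  Position 3: 'e' vs 'b' => DIFFER
  Position 4: 'c' vs 'b' => DIFFER
  Position 5: 'c' vs 'c' => same
Positions that differ: 5

5


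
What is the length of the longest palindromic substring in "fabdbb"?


Input: "fabdbb"
Checking substrings for palindromes:
  [2:5] "bdb" (len 3) => palindrome
  [4:6] "bb" (len 2) => palindrome
Longest palindromic substring: "bdb" with length 3

3


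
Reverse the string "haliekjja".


Input: haliekjja
Reading characters right to left:
  Position 8: 'a'
  Position 7: 'j'
  Position 6: 'j'
  Position 5: 'k'
  Position 4: 'e'
  Position 3: 'i'
  Position 2: 'l'
  Position 1: 'a'
  Position 0: 'h'
Reversed: ajjkeilah

ajjkeilah


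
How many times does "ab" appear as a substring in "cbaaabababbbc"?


Searching for "ab" in "cbaaabababbbc"
Scanning each position:
  Position 0: "cb" => no
  Position 1: "ba" => no
  Position 2: "aa" => no
  Position 3: "aa" => no
  Position 4: "ab" => MATCH
  Position 5: "ba" => no
  Position 6: "ab" => MATCH
  Position 7: "ba" => no
  Position 8: "ab" => MATCH
  Position 9: "bb" => no
  Position 10: "bb" => no
  Position 11: "bc" => no
Total occurrences: 3

3


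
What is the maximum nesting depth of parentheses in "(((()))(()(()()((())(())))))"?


Input: "(((()))(()(()()((())(())))))"
Tracking depth:
  Position 0 '(': depth becomes 1
  Position 1 '(': depth becomes 2
  Position 2 '(': depth becomes 3
  Position 3 '(': depth becomes 4
  Position 4 ')': depth becomes 3
  Position 5 ')': depth becomes 2
  Position 6 ')': depth becomes 1
  Position 7 '(': depth becomes 2
  Position 8 '(': depth becomes 3
  Position 9 ')': depth becomes 2
  Position 10 '(': depth becomes 3
  Position 11 '(': depth becomes 4
  Position 12 ')': depth becomes 3
  Position 13 '(': depth becomes 4
  Position 14 ')': depth becomes 3
  Position 15 '(': depth becomes 4
  Position 16 '(': depth becomes 5
  Position 17 '(': depth becomes 6
  Position 18 ')': depth becomes 5
  Position 19 ')': depth becomes 4
  Position 20 '(': depth becomes 5
  Position 21 '(': depth becomes 6
  Position 22 ')': depth becomes 5
  Position 23 ')': depth becomes 4
  Position 24 ')': depth becomes 3
  Position 25 ')': depth becomes 2
  Position 26 ')': depth becomes 1
  Position 27 ')': depth becomes 0
Maximum depth reached: 6

6


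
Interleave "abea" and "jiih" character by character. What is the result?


Interleaving "abea" and "jiih":
  Position 0: 'a' from first, 'j' from second => "aj"
  Position 1: 'b' from first, 'i' from second => "bi"
  Position 2: 'e' from first, 'i' from second => "ei"
  Position 3: 'a' from first, 'h' from second => "ah"
Result: ajbieiah

ajbieiah


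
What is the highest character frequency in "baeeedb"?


Input: baeeedb
Character counts:
  'a': 1
  'b': 2
  'd': 1
  'e': 3
Maximum frequency: 3

3


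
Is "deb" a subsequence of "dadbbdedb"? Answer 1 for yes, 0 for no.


Check if "deb" is a subsequence of "dadbbdedb"
Greedy scan:
  Position 0 ('d'): matches sub[0] = 'd'
  Position 1 ('a'): no match needed
  Position 2 ('d'): no match needed
  Position 3 ('b'): no match needed
  Position 4 ('b'): no match needed
  Position 5 ('d'): no match needed
  Position 6 ('e'): matches sub[1] = 'e'
  Position 7 ('d'): no match needed
  Position 8 ('b'): matches sub[2] = 'b'
All 3 characters matched => is a subsequence

1


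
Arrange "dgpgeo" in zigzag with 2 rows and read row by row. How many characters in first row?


Zigzag "dgpgeo" into 2 rows:
Placing characters:
  'd' => row 0
  'g' => row 1
  'p' => row 0
  'g' => row 1
  'e' => row 0
  'o' => row 1
Rows:
  Row 0: "dpe"
  Row 1: "ggo"
First row length: 3

3


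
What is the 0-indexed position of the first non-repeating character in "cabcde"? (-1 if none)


Input: cabcde
Character frequencies:
  'a': 1
  'b': 1
  'c': 2
  'd': 1
  'e': 1
Scanning left to right for freq == 1:
  Position 0 ('c'): freq=2, skip
  Position 1 ('a'): unique! => answer = 1

1


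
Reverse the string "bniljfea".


Input: bniljfea
Reading characters right to left:
  Position 7: 'a'
  Position 6: 'e'
  Position 5: 'f'
  Position 4: 'j'
  Position 3: 'l'
  Position 2: 'i'
  Position 1: 'n'
  Position 0: 'b'
Reversed: aefjlinb

aefjlinb


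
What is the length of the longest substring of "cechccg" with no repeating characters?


Input: "cechccg"
Sliding window (track last position of each char):
  Position 0 ('c'): window [0,0] length 1 -- new best
  Position 1 ('e'): window [0,1] length 2 -- new best
  Position 2 ('c'): repeat (last at 0), move window start to 1
  Position 2 ('c'): window [1,2] length 2
  Position 3 ('h'): window [1,3] length 3 -- new best
  Position 4 ('c'): repeat (last at 2), move window start to 3
  Position 4 ('c'): window [3,4] length 2
  Position 5 ('c'): repeat (last at 4), move window start to 5
  Position 5 ('c'): window [5,5] length 1
  Position 6 ('g'): window [5,6] length 2
Longest substring with no repeats: "ech" with length 3

3


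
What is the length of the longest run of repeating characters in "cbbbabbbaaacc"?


Input: "cbbbabbbaaacc"
Scanning for longest run:
  Position 1 ('b'): new char, reset run to 1
  Position 2 ('b'): continues run of 'b', length=2
  Position 3 ('b'): continues run of 'b', length=3
  Position 4 ('a'): new char, reset run to 1
  Position 5 ('b'): new char, reset run to 1
  Position 6 ('b'): continues run of 'b', length=2
  Position 7 ('b'): continues run of 'b', length=3
  Position 8 ('a'): new char, reset run to 1
  Position 9 ('a'): continues run of 'a', length=2
  Position 10 ('a'): continues run of 'a', length=3
  Position 11 ('c'): new char, reset run to 1
  Position 12 ('c'): continues run of 'c', length=2
Longest run: 'b' with length 3

3


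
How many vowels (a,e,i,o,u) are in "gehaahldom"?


Input: gehaahldom
Checking each character:
  'g' at position 0: consonant
  'e' at position 1: vowel (running total: 1)
  'h' at position 2: consonant
  'a' at position 3: vowel (running total: 2)
  'a' at position 4: vowel (running total: 3)
  'h' at position 5: consonant
  'l' at position 6: consonant
  'd' at position 7: consonant
  'o' at position 8: vowel (running total: 4)
  'm' at position 9: consonant
Total vowels: 4

4


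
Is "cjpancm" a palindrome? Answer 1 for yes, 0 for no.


Input: cjpancm
Reversed: mcnapjc
  Compare pos 0 ('c') with pos 6 ('m'): MISMATCH
  Compare pos 1 ('j') with pos 5 ('c'): MISMATCH
  Compare pos 2 ('p') with pos 4 ('n'): MISMATCH
Result: not a palindrome

0


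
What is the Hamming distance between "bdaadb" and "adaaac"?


Comparing "bdaadb" and "adaaac" position by position:
  Position 0: 'b' vs 'a' => differ
  Position 1: 'd' vs 'd' => same
  Position 2: 'a' vs 'a' => same
  Position 3: 'a' vs 'a' => same
  Position 4: 'd' vs 'a' => differ
  Position 5: 'b' vs 'c' => differ
Total differences (Hamming distance): 3

3


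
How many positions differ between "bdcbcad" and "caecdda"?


Comparing "bdcbcad" and "caecdda" position by position:
  Position 0: 'b' vs 'c' => DIFFER
  Position 1: 'd' vs 'a' => DIFFER
  Position 2: 'c' vs 'e' => DIFFER
  Position 3: 'b' vs 'c' => DIFFER
  Position 4: 'c' vs 'd' => DIFFER
  Position 5: 'a' vs 'd' => DIFFER
  Position 6: 'd' vs 'a' => DIFFER
Positions that differ: 7

7


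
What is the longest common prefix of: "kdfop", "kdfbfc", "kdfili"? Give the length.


Words: kdfop, kdfbfc, kdfili
  Position 0: all 'k' => match
  Position 1: all 'd' => match
  Position 2: all 'f' => match
  Position 3: ('o', 'b', 'i') => mismatch, stop
LCP = "kdf" (length 3)

3


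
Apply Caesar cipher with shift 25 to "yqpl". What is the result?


Caesar cipher: shift "yqpl" by 25
  'y' (pos 24) + 25 = pos 23 = 'x'
  'q' (pos 16) + 25 = pos 15 = 'p'
  'p' (pos 15) + 25 = pos 14 = 'o'
  'l' (pos 11) + 25 = pos 10 = 'k'
Result: xpok

xpok


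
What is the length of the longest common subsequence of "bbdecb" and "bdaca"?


LCS of "bbdecb" and "bdaca"
DP table:
           b    d    a    c    a
      0    0    0    0    0    0
  b   0    1    1    1    1    1
  b   0    1    1    1    1    1
  d   0    1    2    2    2    2
  e   0    1    2    2    2    2
  c   0    1    2    2    3    3
  b   0    1    2    2    3    3
LCS length = dp[6][5] = 3

3


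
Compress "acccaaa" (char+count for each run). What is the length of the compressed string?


Input: acccaaa
Runs:
  'a' x 1 => "a1"
  'c' x 3 => "c3"
  'a' x 3 => "a3"
Compressed: "a1c3a3"
Compressed length: 6

6


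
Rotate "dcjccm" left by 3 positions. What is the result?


Input: "dcjccm", rotate left by 3
First 3 characters: "dcj"
Remaining characters: "ccm"
Concatenate remaining + first: "ccm" + "dcj" = "ccmdcj"

ccmdcj


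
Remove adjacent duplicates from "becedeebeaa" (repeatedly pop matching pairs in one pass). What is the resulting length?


Input: becedeebeaa
Stack-based adjacent duplicate removal:
  Read 'b': push. Stack: b
  Read 'e': push. Stack: be
  Read 'c': push. Stack: bec
  Read 'e': push. Stack: bece
  Read 'd': push. Stack: beced
  Read 'e': push. Stack: becede
  Read 'e': matches stack top 'e' => pop. Stack: beced
  Read 'b': push. Stack: becedb
  Read 'e': push. Stack: becedbe
  Read 'a': push. Stack: becedbea
  Read 'a': matches stack top 'a' => pop. Stack: becedbe
Final stack: "becedbe" (length 7)

7


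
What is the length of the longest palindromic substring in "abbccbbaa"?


Input: "abbccbbaa"
Checking substrings for palindromes:
  [0:8] "abbccbba" (len 8) => palindrome
  [1:7] "bbccbb" (len 6) => palindrome
  [2:6] "bccb" (len 4) => palindrome
  [1:3] "bb" (len 2) => palindrome
  [3:5] "cc" (len 2) => palindrome
  [5:7] "bb" (len 2) => palindrome
Longest palindromic substring: "abbccbba" with length 8

8


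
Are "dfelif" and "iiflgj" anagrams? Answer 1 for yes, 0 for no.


Strings: "dfelif", "iiflgj"
Sorted first:  deffil
Sorted second: fgiijl
Differ at position 0: 'd' vs 'f' => not anagrams

0


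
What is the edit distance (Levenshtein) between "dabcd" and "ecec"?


Computing edit distance: "dabcd" -> "ecec"
DP table:
           e    c    e    c
      0    1    2    3    4
  d   1    1    2    3    4
  a   2    2    2    3    4
  b   3    3    3    3    4
  c   4    4    3    4    3
  d   5    5    4    4    4
Edit distance = dp[5][4] = 4

4


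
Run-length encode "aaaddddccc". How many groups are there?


Input: aaaddddccc
Scanning for consecutive runs:
  Group 1: 'a' x 3 (positions 0-2)
  Group 2: 'd' x 4 (positions 3-6)
  Group 3: 'c' x 3 (positions 7-9)
Total groups: 3

3


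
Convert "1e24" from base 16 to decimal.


Input: "1e24" in base 16
Positional expansion:
  Digit '1' (value 1) x 16^3 = 4096
  Digit 'e' (value 14) x 16^2 = 3584
  Digit '2' (value 2) x 16^1 = 32
  Digit '4' (value 4) x 16^0 = 4
Sum = 7716

7716


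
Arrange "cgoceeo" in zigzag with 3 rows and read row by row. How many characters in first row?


Zigzag "cgoceeo" into 3 rows:
Placing characters:
  'c' => row 0
  'g' => row 1
  'o' => row 2
  'c' => row 1
  'e' => row 0
  'e' => row 1
  'o' => row 2
Rows:
  Row 0: "ce"
  Row 1: "gce"
  Row 2: "oo"
First row length: 2

2


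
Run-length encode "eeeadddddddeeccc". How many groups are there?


Input: eeeadddddddeeccc
Scanning for consecutive runs:
  Group 1: 'e' x 3 (positions 0-2)
  Group 2: 'a' x 1 (positions 3-3)
  Group 3: 'd' x 7 (positions 4-10)
  Group 4: 'e' x 2 (positions 11-12)
  Group 5: 'c' x 3 (positions 13-15)
Total groups: 5

5


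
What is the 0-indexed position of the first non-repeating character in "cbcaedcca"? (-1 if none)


Input: cbcaedcca
Character frequencies:
  'a': 2
  'b': 1
  'c': 4
  'd': 1
  'e': 1
Scanning left to right for freq == 1:
  Position 0 ('c'): freq=4, skip
  Position 1 ('b'): unique! => answer = 1

1


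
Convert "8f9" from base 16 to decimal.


Input: "8f9" in base 16
Positional expansion:
  Digit '8' (value 8) x 16^2 = 2048
  Digit 'f' (value 15) x 16^1 = 240
  Digit '9' (value 9) x 16^0 = 9
Sum = 2297

2297


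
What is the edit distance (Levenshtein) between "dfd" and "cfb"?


Computing edit distance: "dfd" -> "cfb"
DP table:
           c    f    b
      0    1    2    3
  d   1    1    2    3
  f   2    2    1    2
  d   3    3    2    2
Edit distance = dp[3][3] = 2

2


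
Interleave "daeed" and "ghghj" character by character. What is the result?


Interleaving "daeed" and "ghghj":
  Position 0: 'd' from first, 'g' from second => "dg"
  Position 1: 'a' from first, 'h' from second => "ah"
  Position 2: 'e' from first, 'g' from second => "eg"
  Position 3: 'e' from first, 'h' from second => "eh"
  Position 4: 'd' from first, 'j' from second => "dj"
Result: dgahegehdj

dgahegehdj


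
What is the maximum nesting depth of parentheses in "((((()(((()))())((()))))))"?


Input: "((((()(((()))())((()))))))"
Tracking depth:
  Position 0 '(': depth becomes 1
  Position 1 '(': depth becomes 2
  Position 2 '(': depth becomes 3
  Position 3 '(': depth becomes 4
  Position 4 '(': depth becomes 5
  Position 5 ')': depth becomes 4
  Position 6 '(': depth becomes 5
  Position 7 '(': depth becomes 6
  Position 8 '(': depth becomes 7
  Position 9 '(': depth becomes 8
  Position 10 ')': depth becomes 7
  Position 11 ')': depth becomes 6
  Position 12 ')': depth becomes 5
  Position 13 '(': depth becomes 6
  Position 14 ')': depth becomes 5
  Position 15 ')': depth becomes 4
  Position 16 '(': depth becomes 5
  Position 17 '(': depth becomes 6
  Position 18 '(': depth becomes 7
  Position 19 ')': depth becomes 6
  Position 20 ')': depth becomes 5
  Position 21 ')': depth becomes 4
  Position 22 ')': depth becomes 3
  Position 23 ')': depth becomes 2
  Position 24 ')': depth becomes 1
  Position 25 ')': depth becomes 0
Maximum depth reached: 8

8
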